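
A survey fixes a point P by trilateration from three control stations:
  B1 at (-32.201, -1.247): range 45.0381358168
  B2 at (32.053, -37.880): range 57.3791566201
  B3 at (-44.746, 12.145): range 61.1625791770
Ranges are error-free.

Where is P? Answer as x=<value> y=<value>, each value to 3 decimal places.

eq1: (x + 32.201)² + (y + 1.247)² = 45.0381358168²
eq2: (x − 32.053)² + (y + 37.880)² = 57.3791566201²
eq3: (x + 44.746)² + (y − 12.145)² = 61.1625791770²
eq3−eq2, eq3−eq1 (x²,y² cancel):
  153.598·x − 100.050·y = 761.077145
  25.090·x − 26.784·y = 601.181283
det = 153.598·-26.784 − -100.050·25.090 = -1603.714332
x = (761.077145·-26.784 − -100.050·601.181283) / -1603.714332 = -24.794626
y = (153.598·601.181283 − 761.077145·25.090) / -1603.714332 = -45.671985

x=-24.795 y=-45.672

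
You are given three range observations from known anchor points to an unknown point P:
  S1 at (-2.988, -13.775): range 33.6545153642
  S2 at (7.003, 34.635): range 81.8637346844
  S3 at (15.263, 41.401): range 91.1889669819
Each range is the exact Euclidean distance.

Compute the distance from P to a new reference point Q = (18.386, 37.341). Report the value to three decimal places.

eq1: (x + 2.988)² + (y + 13.775)² = 33.6545153642²
eq2: (x − 7.003)² + (y − 34.635)² = 81.8637346844²
eq3: (x − 15.263)² + (y − 41.401)² = 91.1889669819²
eq3−eq2, eq3−eq1 (x²,y² cancel):
  -16.520·x − 13.532·y = 915.379907
  -36.502·x − 110.352·y = 5434.478094
det = -16.520·-110.352 − -13.532·-36.502 = 1329.069976
x = (915.379907·-110.352 − -13.532·5434.478094) / 1329.069976 = -20.672084
y = (-16.520·5434.478094 − 915.379907·-36.502) / 1329.069976 = -42.408889
|P − Q| = √((-20.672084 − 18.386)² + (-42.408889 − 37.341)²) = 88.800781

88.801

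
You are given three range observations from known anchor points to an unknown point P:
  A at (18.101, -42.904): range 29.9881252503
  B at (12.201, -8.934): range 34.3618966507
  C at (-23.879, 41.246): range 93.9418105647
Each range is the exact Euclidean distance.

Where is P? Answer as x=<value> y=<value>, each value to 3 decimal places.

x=42.399 y=-25.329

eq1: (x − 18.101)² + (y + 42.904)² = 29.9881252503²
eq2: (x − 12.201)² + (y + 8.934)² = 34.3618966507²
eq3: (x + 23.879)² + (y − 41.246)² = 93.9418105647²
eq2−eq3, eq2−eq1 (x²,y² cancel):
  -72.160·x + 100.360·y = -5601.565431
  11.800·x − 67.940·y = 2221.170945
det = -72.160·-67.940 − 100.360·11.800 = 3718.302400
x = (-5601.565431·-67.940 − 100.360·2221.170945) / 3718.302400 = 42.399359
y = (-72.160·2221.170945 − -5601.565431·11.800) / 3718.302400 = -25.329092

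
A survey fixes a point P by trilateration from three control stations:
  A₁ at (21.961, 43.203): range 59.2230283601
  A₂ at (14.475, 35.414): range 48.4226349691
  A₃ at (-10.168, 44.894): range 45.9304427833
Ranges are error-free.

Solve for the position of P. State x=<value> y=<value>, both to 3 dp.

x=-18.192 y=-0.330

eq1: (x − 21.961)² + (y − 43.203)² = 59.2230283601²
eq2: (x − 14.475)² + (y − 35.414)² = 48.4226349691²
eq3: (x + 10.168)² + (y − 44.894)² = 45.9304427833²
eq1−eq2, eq1−eq3 (x²,y² cancel):
  -14.972·x − 15.578·y = 277.507802
  -64.258·x + 3.382·y = 1167.836244
det = -14.972·3.382 − -15.578·-64.258 = -1051.646428
x = (277.507802·3.382 − -15.578·1167.836244) / -1051.646428 = -18.191556
y = (-14.972·1167.836244 − 277.507802·-64.258) / -1051.646428 = -0.330199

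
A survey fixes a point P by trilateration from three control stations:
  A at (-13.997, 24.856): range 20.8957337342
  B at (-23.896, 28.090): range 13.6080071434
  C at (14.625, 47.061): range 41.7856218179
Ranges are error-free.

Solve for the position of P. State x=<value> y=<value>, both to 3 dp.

x=-26.774 y=41.390

eq1: (x + 13.997)² + (y − 24.856)² = 20.8957337342²
eq2: (x + 23.896)² + (y − 28.090)² = 13.6080071434²
eq3: (x − 14.625)² + (y − 47.061)² = 41.7856218179²
eq1−eq3, eq1−eq2 (x²,y² cancel):
  57.244·x + 44.410·y = 305.485099
  -19.798·x + 6.468·y = 797.784001
det = 57.244·6.468 − 44.410·-19.798 = 1249.483372
x = (305.485099·6.468 − 44.410·797.784001) / 1249.483372 = -26.774034
y = (57.244·797.784001 − 305.485099·-19.798) / 1249.483372 = 41.390180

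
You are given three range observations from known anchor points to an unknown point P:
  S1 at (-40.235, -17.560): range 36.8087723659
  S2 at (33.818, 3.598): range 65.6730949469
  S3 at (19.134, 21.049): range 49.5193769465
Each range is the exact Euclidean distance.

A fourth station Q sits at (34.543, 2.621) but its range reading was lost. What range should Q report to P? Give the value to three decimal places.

66.598

eq1: (x + 40.235)² + (y + 17.560)² = 36.8087723659²
eq2: (x − 33.818)² + (y − 3.598)² = 65.6730949469²
eq3: (x − 19.134)² + (y − 21.049)² = 49.5193769465²
eq2−eq3, eq2−eq1 (x²,y² cancel):
  -29.368·x + 34.902·y = 1513.354336
  -148.106·x − 42.316·y = 3728.675774
det = -29.368·-42.316 − 34.902·-148.106 = 6411.931900
x = (1513.354336·-42.316 − 34.902·3728.675774) / 6411.931900 = -30.283750
y = (-29.368·3728.675774 − 1513.354336·-148.106) / 6411.931900 = 17.878092
|P − Q| = √((-30.283750 − 34.543)² + (17.878092 − 2.621)²) = 66.597946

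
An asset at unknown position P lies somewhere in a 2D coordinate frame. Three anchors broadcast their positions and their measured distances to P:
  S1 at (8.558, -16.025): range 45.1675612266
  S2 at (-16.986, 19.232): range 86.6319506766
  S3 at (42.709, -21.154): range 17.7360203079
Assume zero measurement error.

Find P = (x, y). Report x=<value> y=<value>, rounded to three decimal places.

x=47.968 y=-38.092

eq1: (x − 8.558)² + (y + 16.025)² = 45.1675612266²
eq2: (x + 16.986)² + (y − 19.232)² = 86.6319506766²
eq3: (x − 42.709)² + (y + 21.154)² = 17.7360203079²
eq3−eq1, eq3−eq2 (x²,y² cancel):
  -68.302·x + 10.258·y = -3667.052579
  -119.390·x + 80.772·y = -8803.684839
det = -68.302·80.772 − 10.258·-119.390 = -4292.186524
x = (-3667.052579·80.772 − 10.258·-8803.684839) / -4292.186524 = 47.967853
y = (-68.302·-8803.684839 − -3667.052579·-119.390) / -4292.186524 = -38.092444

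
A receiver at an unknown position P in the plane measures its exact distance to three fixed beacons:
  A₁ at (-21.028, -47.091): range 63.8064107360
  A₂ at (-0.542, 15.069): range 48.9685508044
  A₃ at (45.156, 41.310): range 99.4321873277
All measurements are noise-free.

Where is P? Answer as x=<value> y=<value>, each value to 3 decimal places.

eq1: (x + 21.028)² + (y + 47.091)² = 63.8064107360²
eq2: (x + 0.542)² + (y − 15.069)² = 48.9685508044²
eq3: (x − 45.156)² + (y − 41.310)² = 99.4321873277²
eq2−eq1, eq2−eq3 (x²,y² cancel):
  -40.972·x − 124.320·y = 759.031457
  91.396·x + 52.482·y = -3970.628998
det = -40.972·52.482 − -124.320·91.396 = 9212.058216
x = (759.031457·52.482 − -124.320·-3970.628998) / 9212.058216 = -49.260773
y = (-40.972·-3970.628998 − 759.031457·91.396) / 9212.058216 = 10.129351

x=-49.261 y=10.129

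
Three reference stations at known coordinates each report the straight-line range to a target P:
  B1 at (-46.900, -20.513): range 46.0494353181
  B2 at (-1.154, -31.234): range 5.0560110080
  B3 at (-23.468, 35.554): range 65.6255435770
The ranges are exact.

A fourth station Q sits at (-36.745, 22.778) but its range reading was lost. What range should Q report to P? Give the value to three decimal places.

eq1: (x + 46.900)² + (y + 20.513)² = 46.0494353181²
eq2: (x + 1.154)² + (y + 31.234)² = 5.0560110080²
eq3: (x + 23.468)² + (y − 35.554)² = 65.6255435770²
eq1−eq3, eq1−eq2 (x²,y² cancel):
  46.864·x + 112.134·y = -2991.720706
  91.492·x − 21.442·y = 451.488549
det = 46.864·-21.442 − 112.134·91.492 = -11264.221816
x = (-2991.720706·-21.442 − 112.134·451.488549) / -11264.221816 = -1.200372
y = (46.864·451.488549 − -2991.720706·91.492) / -11264.221816 = -26.178202
|P − Q| = √((-1.200372 − -36.745)² + (-26.178202 − 22.778)²) = 60.499010

60.499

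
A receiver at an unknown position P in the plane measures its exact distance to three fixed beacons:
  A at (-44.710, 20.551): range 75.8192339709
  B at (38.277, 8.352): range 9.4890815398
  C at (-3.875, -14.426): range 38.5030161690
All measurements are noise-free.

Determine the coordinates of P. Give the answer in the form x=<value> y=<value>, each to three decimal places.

eq1: (x + 44.710)² + (y − 20.551)² = 75.8192339709²
eq2: (x − 38.277)² + (y − 8.352)² = 9.4890815398²
eq3: (x + 3.875)² + (y + 14.426)² = 38.5030161690²
eq2−eq1, eq2−eq3 (x²,y² cancel):
  -165.974·x + 24.398·y = -4772.070503
  -84.304·x − 45.556·y = -2704.199118
det = -165.974·-45.556 − 24.398·-84.304 = 9617.960536
x = (-4772.070503·-45.556 − 24.398·-2704.199118) / 9617.960536 = 29.462950
y = (-165.974·-2704.199118 − -4772.070503·-84.304) / 9617.960536 = 4.837004

x=29.463 y=4.837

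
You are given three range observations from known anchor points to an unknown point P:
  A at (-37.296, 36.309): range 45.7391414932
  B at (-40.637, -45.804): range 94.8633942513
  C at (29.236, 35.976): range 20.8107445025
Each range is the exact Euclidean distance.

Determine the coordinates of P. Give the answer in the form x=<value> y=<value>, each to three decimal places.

x=8.434 y=35.382

eq1: (x + 37.296)² + (y − 36.309)² = 45.7391414932²
eq2: (x + 40.637)² + (y + 45.804)² = 94.8633942513²
eq3: (x − 29.236)² + (y − 35.976)² = 20.8107445025²
eq3−eq1, eq3−eq2 (x²,y² cancel):
  -133.064·x + 0.666·y = -1098.663153
  -139.746·x − 163.560·y = -6965.620569
det = -133.064·-163.560 − 0.666·-139.746 = 21857.018676
x = (-1098.663153·-163.560 − 0.666·-6965.620569) / 21857.018676 = 8.433742
y = (-133.064·-6965.620569 − -1098.663153·-139.746) / 21857.018676 = 35.381749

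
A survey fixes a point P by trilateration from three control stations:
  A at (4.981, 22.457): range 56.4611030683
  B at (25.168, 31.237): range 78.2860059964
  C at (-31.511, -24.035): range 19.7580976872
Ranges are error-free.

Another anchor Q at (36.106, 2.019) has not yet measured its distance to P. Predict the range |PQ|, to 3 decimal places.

eq1: (x − 4.981)² + (y − 22.457)² = 56.4611030683²
eq2: (x − 25.168)² + (y − 31.237)² = 78.2860059964²
eq3: (x + 31.511)² + (y + 24.035)² = 19.7580976872²
eq3−eq2, eq3−eq1 (x²,y² cancel):
  113.358·x + 110.544·y = -5699.762264
  72.984·x + 92.984·y = -3838.970871
det = 113.358·92.984 − 110.544·72.984 = 2472.536976
x = (-5699.762264·92.984 − 110.544·-3838.970871) / 2472.536976 = -42.713820
y = (113.358·-3838.970871 − -5699.762264·72.984) / 2472.536976 = -7.759888
|P − Q| = √((-42.713820 − 36.106)² + (-7.759888 − 2.019)²) = 79.424119

79.424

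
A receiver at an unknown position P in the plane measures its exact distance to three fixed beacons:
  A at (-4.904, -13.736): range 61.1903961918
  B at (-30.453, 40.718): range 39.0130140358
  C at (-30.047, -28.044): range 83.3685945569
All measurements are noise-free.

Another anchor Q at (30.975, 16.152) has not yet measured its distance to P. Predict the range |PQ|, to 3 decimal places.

37.576

eq1: (x + 4.904)² + (y + 13.736)² = 61.1903961918²
eq2: (x + 30.453)² + (y − 40.718)² = 39.0130140358²
eq3: (x + 30.047)² + (y + 28.044)² = 83.3685945569²
eq3−eq2, eq3−eq1 (x²,y² cancel):
  -0.812·x + 137.524·y = 6324.359882
  50.286·x + 28.616·y = 1729.496739
det = -0.812·28.616 − 137.524·50.286 = -6938.768056
x = (6324.359882·28.616 − 137.524·1729.496739) / -6938.768056 = 8.195897
y = (-0.812·1729.496739 − 6324.359882·50.286) / -6938.768056 = 46.035710
|P − Q| = √((8.195897 − 30.975)² + (46.035710 − 16.152)²) = 37.575573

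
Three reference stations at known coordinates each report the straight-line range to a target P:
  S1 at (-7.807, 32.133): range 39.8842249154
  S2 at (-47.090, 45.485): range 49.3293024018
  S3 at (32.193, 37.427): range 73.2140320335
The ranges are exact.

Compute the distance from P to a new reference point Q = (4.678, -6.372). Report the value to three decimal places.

35.318

eq1: (x + 7.807)² + (y − 32.133)² = 39.8842249154²
eq2: (x + 47.090)² + (y − 45.485)² = 49.3293024018²
eq3: (x − 32.193)² + (y − 37.427)² = 73.2140320335²
eq1−eq3, eq1−eq2 (x²,y² cancel):
  80.000·x + 10.588·y = -2425.852450
  -78.566·x + 26.704·y = 2350.245709
det = 80.000·26.704 − 10.588·-78.566 = 2968.176808
x = (-2425.852450·26.704 − 10.588·2350.245709) / 2968.176808 = -30.208566
y = (80.000·2350.245709 − -2425.852450·-78.566) / 2968.176808 = -0.865807
|P − Q| = √((-30.208566 − 4.678)² + (-0.865807 − -6.372)²) = 35.318418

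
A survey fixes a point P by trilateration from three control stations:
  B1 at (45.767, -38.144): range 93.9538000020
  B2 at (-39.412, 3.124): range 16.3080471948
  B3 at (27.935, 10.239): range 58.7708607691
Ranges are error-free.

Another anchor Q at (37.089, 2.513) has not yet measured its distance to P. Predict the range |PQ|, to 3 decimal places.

eq1: (x − 45.767)² + (y + 38.144)² = 93.9538000020²
eq2: (x + 39.412)² + (y − 3.124)² = 16.3080471948²
eq3: (x − 27.935)² + (y − 10.239)² = 58.7708607691²
eq2−eq3, eq2−eq1 (x²,y² cancel):
  134.694·x + 14.230·y = -3865.925446
  170.358·x − 82.536·y = -6574.846227
det = 134.694·-82.536 − 14.230·170.358 = -13541.298324
x = (-3865.925446·-82.536 − 14.230·-6574.846227) / -13541.298324 = -30.472564
y = (134.694·-6574.846227 − -3865.925446·170.358) / -13541.298324 = 16.763608
|P − Q| = √((-30.472564 − 37.089)² + (16.763608 − 2.513)²) = 69.048134

69.048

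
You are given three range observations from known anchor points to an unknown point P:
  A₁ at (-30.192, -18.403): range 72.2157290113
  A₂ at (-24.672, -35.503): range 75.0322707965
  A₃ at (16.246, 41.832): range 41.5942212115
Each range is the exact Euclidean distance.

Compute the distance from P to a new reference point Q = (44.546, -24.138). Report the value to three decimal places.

31.100

eq1: (x + 30.192)² + (y + 18.403)² = 72.2157290113²
eq2: (x + 24.672)² + (y + 35.503)² = 75.0322707965²
eq3: (x − 16.246)² + (y − 41.832)² = 41.5942212115²
eq3−eq1, eq3−eq2 (x²,y² cancel):
  -92.876·x − 120.470·y = -4248.653745
  -81.836·x − 154.670·y = -4044.440570
det = -92.876·-154.670 − -120.470·-81.836 = 4506.348000
x = (-4248.653745·-154.670 − -120.470·-4044.440570) / 4506.348000 = 37.703595
y = (-92.876·-4044.440570 − -4248.653745·-81.836) / 4506.348000 = 6.199840
|P − Q| = √((37.703595 − 44.546)² + (6.199840 − -24.138)²) = 31.099888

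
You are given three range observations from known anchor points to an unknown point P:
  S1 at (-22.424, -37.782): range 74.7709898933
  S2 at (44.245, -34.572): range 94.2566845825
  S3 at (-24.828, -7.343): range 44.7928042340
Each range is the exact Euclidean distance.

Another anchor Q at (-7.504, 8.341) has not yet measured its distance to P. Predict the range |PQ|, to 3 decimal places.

eq1: (x + 22.424)² + (y + 37.782)² = 74.7709898933²
eq2: (x − 44.245)² + (y + 34.572)² = 94.2566845825²
eq3: (x + 24.828)² + (y + 7.343)² = 44.7928042340²
eq2−eq1, eq2−eq3 (x²,y² cancel):
  -133.338·x − 6.420·y = 2071.093750
  -138.146·x + 54.458·y = 4395.433301
det = -133.338·54.458 − -6.420·-138.146 = -8148.218124
x = (2071.093750·54.458 − -6.420·4395.433301) / -8148.218124 = -17.305171
y = (-133.338·4395.433301 − 2071.093750·-138.146) / -8148.218124 = 36.813566
|P − Q| = √((-17.305171 − -7.504)² + (36.813566 − 8.341)²) = 30.112290

30.112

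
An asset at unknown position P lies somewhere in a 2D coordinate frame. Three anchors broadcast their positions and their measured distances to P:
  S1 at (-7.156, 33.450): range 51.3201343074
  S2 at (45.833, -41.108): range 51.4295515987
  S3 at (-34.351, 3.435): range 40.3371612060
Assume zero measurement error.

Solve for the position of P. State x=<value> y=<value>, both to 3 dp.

x=0.227 y=-17.336

eq1: (x + 7.156)² + (y − 33.450)² = 51.3201343074²
eq2: (x − 45.833)² + (y + 41.108)² = 51.4295515987²
eq3: (x + 34.351)² + (y − 3.435)² = 40.3371612060²
eq3−eq1, eq3−eq2 (x²,y² cancel):
  54.390·x + 60.030·y = -1028.349201
  160.368·x − 89.086·y = 1580.828924
det = 54.390·-89.086 − 60.030·160.368 = -14472.278580
x = (-1028.349201·-89.086 − 60.030·1580.828924) / -14472.278580 = 0.227030
y = (54.390·1580.828924 − -1028.349201·160.368) / -14472.278580 = -17.336288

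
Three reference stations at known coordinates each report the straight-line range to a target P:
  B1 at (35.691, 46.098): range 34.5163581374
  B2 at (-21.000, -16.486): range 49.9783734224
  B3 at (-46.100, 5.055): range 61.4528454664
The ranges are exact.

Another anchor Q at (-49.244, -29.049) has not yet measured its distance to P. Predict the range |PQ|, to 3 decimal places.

eq1: (x − 35.691)² + (y − 46.098)² = 34.5163581374²
eq2: (x + 21.000)² + (y + 16.486)² = 49.9783734224²
eq3: (x + 46.100)² + (y − 5.055)² = 61.4528454664²
eq2−eq3, eq2−eq1 (x²,y² cancel):
  -50.200·x + 43.082·y = 159.360423
  113.382·x + 125.168·y = 3992.543720
det = -50.200·125.168 − 43.082·113.382 = -11168.156924
x = (159.360423·125.168 − 43.082·3992.543720) / -11168.156924 = 13.615491
y = (-50.200·3992.543720 − 159.360423·113.382) / -11168.156924 = 19.564043
|P − Q| = √((13.615491 − -49.244)² + (19.564043 − -29.049)²) = 79.464102

79.464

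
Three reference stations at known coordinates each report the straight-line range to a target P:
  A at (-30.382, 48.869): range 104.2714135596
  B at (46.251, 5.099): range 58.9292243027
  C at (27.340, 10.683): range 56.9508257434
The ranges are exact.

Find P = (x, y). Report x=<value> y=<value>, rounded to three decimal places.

x=15.133 y=-44.944

eq1: (x + 30.382)² + (y − 48.869)² = 104.2714135596²
eq2: (x − 46.251)² + (y − 5.099)² = 58.9292243027²
eq3: (x − 27.340)² + (y − 10.683)² = 56.9508257434²
eq1−eq3, eq1−eq2 (x²,y² cancel):
  115.444·x − 76.372·y = 5179.488137
  153.266·x − 87.540·y = 6253.783926
det = 115.444·-87.540 − -76.372·153.266 = 1599.263192
x = (5179.488137·-87.540 − -76.372·6253.783926) / 1599.263192 = 15.132965
y = (115.444·6253.783926 − 5179.488137·153.266) / 1599.263192 = -44.944195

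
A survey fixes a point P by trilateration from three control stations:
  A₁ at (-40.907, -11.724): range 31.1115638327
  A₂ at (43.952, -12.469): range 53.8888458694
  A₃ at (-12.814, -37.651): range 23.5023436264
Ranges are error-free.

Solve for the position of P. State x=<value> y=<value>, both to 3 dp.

x=-9.905 y=-14.329

eq1: (x + 40.907)² + (y + 11.724)² = 31.1115638327²
eq2: (x − 43.952)² + (y + 12.469)² = 53.8888458694²
eq3: (x + 12.814)² + (y + 37.651)² = 23.5023436264²
eq3−eq1, eq3−eq2 (x²,y² cancel):
  -56.186·x + 51.854·y = -186.530820
  113.532·x + 50.364·y = -1846.189685
det = -56.186·50.364 − 51.854·113.532 = -8716.840032
x = (-186.530820·50.364 − 51.854·-1846.189685) / -8716.840032 = -9.904723
y = (-56.186·-1846.189685 − -186.530820·113.532) / -8716.840032 = -14.329416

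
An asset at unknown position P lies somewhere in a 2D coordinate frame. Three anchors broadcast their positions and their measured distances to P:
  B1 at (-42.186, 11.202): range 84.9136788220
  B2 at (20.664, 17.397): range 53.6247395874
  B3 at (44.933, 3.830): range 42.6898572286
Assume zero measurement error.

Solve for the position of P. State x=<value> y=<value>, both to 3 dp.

eq1: (x + 42.186)² + (y − 11.202)² = 84.9136788220²
eq2: (x − 20.664)² + (y − 17.397)² = 53.6247395874²
eq3: (x − 44.933)² + (y − 3.830)² = 42.6898572286²
eq3−eq1, eq3−eq2 (x²,y² cancel):
  -174.238·x + 14.744·y = -5516.408930
  -48.538·x + 27.134·y = -2357.175670
det = -174.238·27.134 − 14.744·-48.538 = -4012.129620
x = (-5516.408930·27.134 − 14.744·-2357.175670) / -4012.129620 = 28.645147
y = (-174.238·-2357.175670 − -5516.408930·-48.538) / -4012.129620 = -35.630483

x=28.645 y=-35.630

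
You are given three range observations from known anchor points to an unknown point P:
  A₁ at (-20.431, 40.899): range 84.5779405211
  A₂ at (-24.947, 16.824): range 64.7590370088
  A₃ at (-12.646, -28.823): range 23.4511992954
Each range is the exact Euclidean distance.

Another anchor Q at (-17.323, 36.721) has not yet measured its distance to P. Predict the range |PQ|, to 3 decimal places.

79.599

eq1: (x + 20.431)² + (y − 40.899)² = 84.5779405211²
eq2: (x + 24.947)² + (y − 16.824)² = 64.7590370088²
eq3: (x + 12.646)² + (y + 28.823)² = 23.4511992954²
eq3−eq2, eq3−eq1 (x²,y² cancel):
  -24.602·x + 91.294·y = -3729.060986
  -15.570·x + 139.444·y = -5504.001957
det = -24.602·139.444 − 91.294·-15.570 = -2009.153708
x = (-3729.060986·139.444 − 91.294·-5504.001957) / -2009.153708 = 8.716518
y = (-24.602·-5504.001957 − -3729.060986·-15.570) / -2009.153708 = -38.497790
|P − Q| = √((8.716518 − -17.323)² + (-38.497790 − 36.721)²) = 79.598510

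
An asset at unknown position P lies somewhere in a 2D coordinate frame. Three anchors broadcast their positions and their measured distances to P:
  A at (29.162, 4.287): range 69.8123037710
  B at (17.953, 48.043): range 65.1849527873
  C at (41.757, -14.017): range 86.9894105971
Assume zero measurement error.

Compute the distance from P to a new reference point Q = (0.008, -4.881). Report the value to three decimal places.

45.200

eq1: (x − 29.162)² + (y − 4.287)² = 69.8123037710²
eq2: (x − 17.953)² + (y − 48.043)² = 65.1849527873²
eq3: (x − 41.757)² + (y + 14.017)² = 86.9894105971²
eq2−eq1, eq2−eq3 (x²,y² cancel):
  22.418·x − 87.512·y = -2386.319133
  47.608·x − 124.120·y = -4008.396206
det = 22.418·-124.120 − -87.512·47.608 = 1383.749136
x = (-2386.319133·-124.120 − -87.512·-4008.396206) / 1383.749136 = -39.452843
y = (22.418·-4008.396206 − -2386.319133·47.608) / 1383.749136 = 17.161821
|P − Q| = √((-39.452843 − 0.008)² + (17.161821 − -4.881)²) = 45.200046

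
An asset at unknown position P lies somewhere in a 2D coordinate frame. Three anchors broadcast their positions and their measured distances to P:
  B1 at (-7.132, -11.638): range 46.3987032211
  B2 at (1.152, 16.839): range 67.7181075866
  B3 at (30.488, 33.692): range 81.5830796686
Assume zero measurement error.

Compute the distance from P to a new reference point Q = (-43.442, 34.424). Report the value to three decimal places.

105.046

eq1: (x + 7.132)² + (y + 11.638)² = 46.3987032211²
eq2: (x − 1.152)² + (y − 16.839)² = 67.7181075866²
eq3: (x − 30.488)² + (y − 33.692)² = 81.5830796686²
eq1−eq3, eq1−eq2 (x²,y² cancel):
  75.240·x + 90.660·y = -2624.598688
  16.568·x + 56.954·y = -2334.331878
det = 75.240·56.954 − 90.660·16.568 = 2783.164080
x = (-2624.598688·56.954 − 90.660·-2334.331878) / 2783.164080 = 22.330388
y = (75.240·-2334.331878 − -2624.598688·16.568) / 2783.164080 = -47.482209
|P − Q| = √((22.330388 − -43.442)² + (-47.482209 − 34.424)²) = 105.045867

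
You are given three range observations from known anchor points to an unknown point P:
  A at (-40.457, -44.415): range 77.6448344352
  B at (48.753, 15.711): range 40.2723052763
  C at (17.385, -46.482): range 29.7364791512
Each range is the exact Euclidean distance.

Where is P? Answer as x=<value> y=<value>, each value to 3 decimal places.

x=33.783 y=-21.676

eq1: (x + 40.457)² + (y + 44.415)² = 77.6448344352²
eq2: (x − 48.753)² + (y − 15.711)² = 40.2723052763²
eq3: (x − 17.385)² + (y + 46.482)² = 29.7364791512²
eq3−eq1, eq3−eq2 (x²,y² cancel):
  -115.684·x + 4.134·y = -3997.815597
  62.736·x + 124.386·y = -576.724399
det = -115.684·124.386 − 4.134·62.736 = -14648.820648
x = (-3997.815597·124.386 − 4.134·-576.724399) / -14648.820648 = 33.783478
y = (-115.684·-576.724399 − -3997.815597·62.736) / -14648.820648 = -21.675789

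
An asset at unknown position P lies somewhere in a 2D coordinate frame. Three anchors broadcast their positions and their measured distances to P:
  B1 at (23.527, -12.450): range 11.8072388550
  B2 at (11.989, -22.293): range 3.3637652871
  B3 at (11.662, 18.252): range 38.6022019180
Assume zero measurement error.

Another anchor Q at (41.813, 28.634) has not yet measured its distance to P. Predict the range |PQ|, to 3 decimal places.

eq1: (x − 23.527)² + (y + 12.450)² = 11.8072388550²
eq2: (x − 11.989)² + (y + 22.293)² = 3.3637652871²
eq3: (x − 11.662)² + (y − 18.252)² = 38.6022019180²
eq3−eq1, eq3−eq2 (x²,y² cancel):
  23.730·x − 61.404·y = 1590.103585
  0.654·x − 81.090·y = 1650.391298
det = 23.730·-81.090 − -61.404·0.654 = -1884.107484
x = (1590.103585·-81.090 − -61.404·1650.391298) / -1884.107484 = 14.649309
y = (23.730·1650.391298 − 1590.103585·0.654) / -1884.107484 = -20.234439
|P − Q| = √((14.649309 − 41.813)² + (-20.234439 − 28.634)²) = 55.910557

55.911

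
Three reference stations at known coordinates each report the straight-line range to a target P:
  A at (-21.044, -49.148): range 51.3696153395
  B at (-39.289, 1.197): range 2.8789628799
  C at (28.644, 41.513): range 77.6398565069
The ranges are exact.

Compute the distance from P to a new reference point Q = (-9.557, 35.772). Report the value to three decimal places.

eq1: (x + 21.044)² + (y + 49.148)² = 51.3696153395²
eq2: (x + 39.289)² + (y − 1.197)² = 2.8789628799²
eq3: (x − 28.644)² + (y − 41.513)² = 77.6398565069²
eq3−eq2, eq3−eq1 (x²,y² cancel):
  -135.866·x − 80.632·y = 5020.909316
  -99.376·x − 181.322·y = 3703.677873
det = -135.866·-181.322 − -80.632·-99.376 = 16622.609220
x = (5020.909316·-181.322 − -80.632·3703.677873) / 16622.609220 = -36.803269
y = (-135.866·3703.677873 − 5020.909316·-99.376) / 16622.609220 = -0.255436
|P − Q| = √((-36.803269 − -9.557)² + (-0.255436 − 35.772)²) = 45.170071

45.170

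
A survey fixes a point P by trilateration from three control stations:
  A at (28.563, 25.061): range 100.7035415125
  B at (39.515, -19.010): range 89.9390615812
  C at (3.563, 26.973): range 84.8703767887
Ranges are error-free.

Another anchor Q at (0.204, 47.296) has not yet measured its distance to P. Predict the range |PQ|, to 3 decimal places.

100.143

eq1: (x − 28.563)² + (y − 25.061)² = 100.7035415125²
eq2: (x − 39.515)² + (y + 19.010)² = 89.9390615812²
eq3: (x − 3.563)² + (y − 26.973)² = 84.8703767887²
eq3−eq2, eq3−eq1 (x²,y² cancel):
  71.904·x − 91.966·y = 296.523685
  50.000·x − 3.824·y = -2234.561425
det = 71.904·-3.824 − -91.966·50.000 = 4323.339104
x = (296.523685·-3.824 − -91.966·-2234.561425) / 4323.339104 = -47.795830
y = (71.904·-2234.561425 − 296.523685·50.000) / 4323.339104 = -40.593644
|P − Q| = √((-47.795830 − 0.204)² + (-40.593644 − 47.296)²) = 100.142764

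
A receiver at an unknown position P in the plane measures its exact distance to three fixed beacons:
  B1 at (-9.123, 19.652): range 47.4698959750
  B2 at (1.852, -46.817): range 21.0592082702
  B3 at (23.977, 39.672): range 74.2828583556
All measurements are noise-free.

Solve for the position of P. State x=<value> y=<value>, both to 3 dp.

x=-7.146 y=-27.777

eq1: (x + 9.123)² + (y − 19.652)² = 47.4698959750²
eq2: (x − 1.852)² + (y + 46.817)² = 21.0592082702²
eq3: (x − 23.977)² + (y − 39.672)² = 74.2828583556²
eq2−eq1, eq2−eq3 (x²,y² cancel):
  -21.950·x + 132.938·y = -3535.731931
  44.250·x + 172.978·y = -5120.950073
det = -21.950·172.978 − 132.938·44.250 = -9679.373600
x = (-3535.731931·172.978 − 132.938·-5120.950073) / -9679.373600 = -7.145609
y = (-21.950·-5120.950073 − -3535.731931·44.250) / -9679.373600 = -27.776693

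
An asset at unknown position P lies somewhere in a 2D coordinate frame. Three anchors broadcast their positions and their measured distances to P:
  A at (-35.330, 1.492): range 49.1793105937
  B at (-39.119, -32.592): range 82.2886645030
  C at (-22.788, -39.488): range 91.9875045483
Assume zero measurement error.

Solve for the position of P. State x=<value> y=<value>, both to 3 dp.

eq1: (x + 35.330)² + (y − 1.492)² = 49.1793105937²
eq2: (x + 39.119)² + (y + 32.592)² = 82.2886645030²
eq3: (x + 22.788)² + (y + 39.488)² = 91.9875045483²
eq3−eq1, eq3−eq2 (x²,y² cancel):
  -25.084·x + 81.960·y = 5214.936279
  -32.662·x + 13.792·y = 2204.216224
det = -25.084·13.792 − 81.960·-32.662 = 2331.018992
x = (5214.936279·13.792 − 81.960·2204.216224) / 2331.018992 = -46.646192
y = (-25.084·2204.216224 − 5214.936279·-32.662) / 2331.018992 = 49.351674

x=-46.646 y=49.352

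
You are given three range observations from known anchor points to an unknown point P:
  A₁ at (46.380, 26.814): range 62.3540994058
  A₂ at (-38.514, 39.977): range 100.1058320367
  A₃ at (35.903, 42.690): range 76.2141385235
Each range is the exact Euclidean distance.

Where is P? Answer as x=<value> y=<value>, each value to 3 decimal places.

eq1: (x − 46.380)² + (y − 26.814)² = 62.3540994058²
eq2: (x + 38.514)² + (y − 39.977)² = 100.1058320367²
eq3: (x − 35.903)² + (y − 42.690)² = 76.2141385235²
eq3−eq2, eq3−eq1 (x²,y² cancel):
  -148.834·x − 5.426·y = -4242.555481
  20.954·x − 31.752·y = 1679.194685
det = -148.834·-31.752 − -5.426·20.954 = 4839.473572
x = (-4242.555481·-31.752 − -5.426·1679.194685) / 4839.473572 = 29.718301
y = (-148.834·1679.194685 − -4242.555481·20.954) / 4839.473572 = -33.272783

x=29.718 y=-33.273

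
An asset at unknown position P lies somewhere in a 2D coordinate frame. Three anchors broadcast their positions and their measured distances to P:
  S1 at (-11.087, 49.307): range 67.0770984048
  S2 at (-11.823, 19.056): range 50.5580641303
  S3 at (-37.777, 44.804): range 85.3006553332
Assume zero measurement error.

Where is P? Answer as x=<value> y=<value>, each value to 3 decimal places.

x=35.372 y=0.924

eq1: (x + 11.087)² + (y − 49.307)² = 67.0770984048²
eq2: (x + 11.823)² + (y − 19.056)² = 50.5580641303²
eq3: (x + 37.777)² + (y − 44.804)² = 85.3006553332²
eq3−eq1, eq3−eq2 (x²,y² cancel):
  53.380·x + 9.006·y = 1896.466343
  51.908·x − 51.496·y = 1788.498272
det = 53.380·-51.496 − 9.006·51.908 = -3216.339928
x = (1896.466343·-51.496 − 9.006·1788.498272) / -3216.339928 = 35.371773
y = (53.380·1788.498272 − 1896.466343·51.908) / -3216.339928 = 0.923950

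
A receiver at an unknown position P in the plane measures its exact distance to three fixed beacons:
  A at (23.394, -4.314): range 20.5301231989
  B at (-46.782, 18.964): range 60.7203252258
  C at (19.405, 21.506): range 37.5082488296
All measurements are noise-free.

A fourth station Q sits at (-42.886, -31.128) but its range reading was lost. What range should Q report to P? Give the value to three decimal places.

51.012

eq1: (x − 23.394)² + (y + 4.314)² = 20.5301231989²
eq2: (x + 46.782)² + (y − 18.964)² = 60.7203252258²
eq3: (x − 19.405)² + (y − 21.506)² = 37.5082488296²
eq3−eq2, eq3−eq1 (x²,y² cancel):
  -132.374·x − 5.084·y = -570.962406
  7.978·x − 51.640·y = 712.210543
det = -132.374·-51.640 − -5.084·7.978 = 6876.353512
x = (-570.962406·-51.640 − -5.084·712.210543) / 6876.353512 = 4.814380
y = (-132.374·712.210543 − -570.962406·7.978) / 6876.353512 = -13.048052
|P − Q| = √((4.814380 − -42.886)² + (-13.048052 − -31.128)²) = 51.011869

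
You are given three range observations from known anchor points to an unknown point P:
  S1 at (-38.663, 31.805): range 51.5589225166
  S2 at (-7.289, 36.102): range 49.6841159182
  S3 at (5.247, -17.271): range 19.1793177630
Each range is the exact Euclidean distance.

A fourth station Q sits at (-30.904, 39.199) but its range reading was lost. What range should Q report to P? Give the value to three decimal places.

55.209

eq1: (x + 38.663)² + (y − 31.805)² = 51.5589225166²
eq2: (x + 7.289)² + (y − 36.102)² = 49.6841159182²
eq3: (x − 5.247)² + (y + 17.271)² = 19.1793177630²
eq2−eq1, eq2−eq3 (x²,y² cancel):
  -62.748·x − 8.594·y = 960.090553
  25.072·x − 106.746·y = 1069.999670
det = -62.748·-106.746 − -8.594·25.072 = 6913.566776
x = (960.090553·-106.746 − -8.594·1069.999670) / 6913.566776 = -13.493794
y = (-62.748·1069.999670 − 960.090553·25.072) / 6913.566776 = -13.193151
|P − Q| = √((-13.493794 − -30.904)² + (-13.193151 − 39.199)²) = 55.209173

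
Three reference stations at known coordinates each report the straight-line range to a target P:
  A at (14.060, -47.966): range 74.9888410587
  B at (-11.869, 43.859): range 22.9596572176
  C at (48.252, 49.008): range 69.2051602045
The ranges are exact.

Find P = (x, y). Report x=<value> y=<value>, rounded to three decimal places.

x=-15.088 y=21.126

eq1: (x − 14.060)² + (y + 47.966)² = 74.9888410587²
eq2: (x + 11.869)² + (y − 43.859)² = 22.9596572176²
eq3: (x − 48.252)² + (y − 49.008)² = 69.2051602045²
eq3−eq2, eq3−eq1 (x²,y² cancel):
  -120.242·x − 10.298·y = 1596.653813
  -68.384·x − 193.948·y = -3065.590896
det = -120.242·-193.948 − -10.298·-68.384 = 22616.476984
x = (1596.653813·-193.948 − -10.298·-3065.590896) / 22616.476984 = -15.087994
y = (-120.242·-3065.590896 − 1596.653813·-68.384) / 22616.476984 = 21.126118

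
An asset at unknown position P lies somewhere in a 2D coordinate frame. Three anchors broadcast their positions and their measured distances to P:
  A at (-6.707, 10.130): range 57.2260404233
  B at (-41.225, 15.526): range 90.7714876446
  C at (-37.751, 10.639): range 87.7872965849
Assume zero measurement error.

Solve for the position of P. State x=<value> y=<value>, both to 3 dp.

x=49.336 y=21.707

eq1: (x + 6.707)² + (y − 10.130)² = 57.2260404233²
eq2: (x + 41.225)² + (y − 15.526)² = 90.7714876446²
eq3: (x + 37.751)² + (y − 10.639)² = 87.7872965849²
eq3−eq2, eq3−eq1 (x²,y² cancel):
  -6.948·x + 9.774·y = -130.622549
  62.088·x − 1.018·y = 3041.064166
det = -6.948·-1.018 − 9.774·62.088 = -599.775048
x = (-130.622549·-1.018 − 9.774·3041.064166) / -599.775048 = 49.335809
y = (-6.948·3041.064166 − -130.622549·62.088) / -599.775048 = 21.706840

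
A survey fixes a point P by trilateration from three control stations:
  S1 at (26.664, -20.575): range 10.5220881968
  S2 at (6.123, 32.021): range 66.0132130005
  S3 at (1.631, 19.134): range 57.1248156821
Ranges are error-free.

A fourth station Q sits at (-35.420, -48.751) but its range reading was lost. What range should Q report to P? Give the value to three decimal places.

73.081

eq1: (x − 26.664)² + (y + 20.575)² = 10.5220881968²
eq2: (x − 6.123)² + (y − 32.021)² = 66.0132130005²
eq3: (x − 1.631)² + (y − 19.134)² = 57.1248156821²
eq1−eq3, eq1−eq2 (x²,y² cancel):
  -50.066·x + 79.418·y = -3918.059631
  -41.082·x + 105.192·y = -4318.493902
det = -50.066·105.192 − 79.418·-41.082 = -2003.892396
x = (-3918.059631·105.192 − 79.418·-4318.493902) / -2003.892396 = 34.523999
y = (-50.066·-4318.493902 − -3918.059631·-41.082) / -2003.892396 = -27.570338
|P − Q| = √((34.523999 − -35.420)² + (-27.570338 − -48.751)²) = 73.080664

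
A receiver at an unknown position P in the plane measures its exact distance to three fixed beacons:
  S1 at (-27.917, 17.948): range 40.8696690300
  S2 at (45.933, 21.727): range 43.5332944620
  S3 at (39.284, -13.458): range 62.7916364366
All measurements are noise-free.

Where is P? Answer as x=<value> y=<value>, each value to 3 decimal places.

eq1: (x + 27.917)² + (y − 17.948)² = 40.8696690300²
eq2: (x − 45.933)² + (y − 21.727)² = 43.5332944620²
eq3: (x − 39.284)² + (y + 13.458)² = 62.7916364366²
eq3−eq2, eq3−eq1 (x²,y² cancel):
  13.298·x + 70.370·y = 2905.194478
  -134.402·x + 62.812·y = 1649.598933
det = 13.298·62.812 − 70.370·-134.402 = 10293.142716
x = (2905.194478·62.812 − 70.370·1649.598933) / 10293.142716 = 6.450780
y = (13.298·1649.598933 − 2905.194478·-134.402) / 10293.142716 = 40.065539

x=6.451 y=40.066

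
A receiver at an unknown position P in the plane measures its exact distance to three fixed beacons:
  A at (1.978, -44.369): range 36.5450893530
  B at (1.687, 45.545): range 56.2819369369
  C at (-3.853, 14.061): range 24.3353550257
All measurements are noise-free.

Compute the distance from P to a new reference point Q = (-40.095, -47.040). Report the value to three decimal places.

eq1: (x − 1.978)² + (y + 44.369)² = 36.5450893530²
eq2: (x − 1.687)² + (y − 45.545)² = 56.2819369369²
eq3: (x + 3.853)² + (y − 14.061)² = 24.3353550257²
eq3−eq1, eq3−eq2 (x²,y² cancel):
  11.662·x − 116.860·y = 1016.629263
  11.080·x + 62.968·y = -710.811257
det = 11.662·62.968 − -116.860·11.080 = 2029.141616
x = (1016.629263·62.968 − -116.860·-710.811257) / 2029.141616 = -9.388350
y = (11.662·-710.811257 − 1016.629263·11.080) / 2029.141616 = -9.636456
|P − Q| = √((-9.388350 − -40.095)² + (-9.636456 − -47.040)²) = 48.393424

48.393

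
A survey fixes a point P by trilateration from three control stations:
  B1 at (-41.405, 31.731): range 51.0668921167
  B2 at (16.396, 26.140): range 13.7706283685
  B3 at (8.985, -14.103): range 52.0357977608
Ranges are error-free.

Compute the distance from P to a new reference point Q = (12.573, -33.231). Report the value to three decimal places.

eq1: (x + 41.405)² + (y − 31.731)² = 51.0668921167²
eq2: (x − 16.396)² + (y − 26.140)² = 13.7706283685²
eq3: (x − 8.985)² + (y + 14.103)² = 52.0357977608²
eq2−eq3, eq2−eq1 (x²,y² cancel):
  -14.822·x − 80.486·y = -3190.597625
  -115.602·x + 11.182·y = -649.095295
det = -14.822·11.182 − -80.486·-115.602 = -9470.082176
x = (-3190.597625·11.182 − -80.486·-649.095295) / -9470.082176 = 9.284011
y = (-14.822·-649.095295 − -3190.597625·-115.602) / -9470.082176 = 37.931939
|P − Q| = √((9.284011 − 12.573)² + (37.931939 − -33.231)²) = 71.238903

71.239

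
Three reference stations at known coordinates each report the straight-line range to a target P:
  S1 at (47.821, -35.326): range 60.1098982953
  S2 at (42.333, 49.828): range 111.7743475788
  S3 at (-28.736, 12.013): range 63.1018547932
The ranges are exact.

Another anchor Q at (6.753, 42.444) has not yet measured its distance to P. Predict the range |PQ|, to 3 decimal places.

eq1: (x − 47.821)² + (y + 35.326)² = 60.1098982953²
eq2: (x − 42.333)² + (y − 49.828)² = 111.7743475788²
eq3: (x + 28.736)² + (y − 12.013)² = 63.1018547932²
eq2−eq1, eq2−eq3 (x²,y² cancel):
  10.976·x − 170.308·y = 8140.166748
  -142.138·x − 75.630·y = 5206.818090
det = 10.976·-75.630 − -170.308·-142.138 = -25037.353384
x = (8140.166748·-75.630 − -170.308·5206.818090) / -25037.353384 = -10.828699
y = (10.976·5206.818090 − 8140.166748·-142.138) / -25037.353384 = -48.494625
|P − Q| = √((-10.828699 − 6.753)² + (-48.494625 − 42.444)²) = 92.622619

92.623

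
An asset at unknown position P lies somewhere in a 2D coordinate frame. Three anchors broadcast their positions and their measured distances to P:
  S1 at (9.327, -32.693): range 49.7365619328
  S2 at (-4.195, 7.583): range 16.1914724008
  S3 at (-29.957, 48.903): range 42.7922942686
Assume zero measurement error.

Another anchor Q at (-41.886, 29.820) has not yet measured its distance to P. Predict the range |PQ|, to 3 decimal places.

31.214

eq1: (x − 9.327)² + (y + 32.693)² = 49.7365619328²
eq2: (x + 4.195)² + (y − 7.583)² = 16.1914724008²
eq3: (x + 29.957)² + (y − 48.903)² = 42.7922942686²
eq2−eq3, eq2−eq1 (x²,y² cancel):
  -51.524·x + 82.640·y = 1644.808674
  27.044·x − 80.552·y = -1130.836550
det = -51.524·-80.552 − 82.640·27.044 = 1915.445088
x = (1644.808674·-80.552 − 82.640·-1130.836550) / 1915.445088 = -20.381840
y = (-51.524·-1130.836550 − 1644.808674·27.044) / 1915.445088 = 7.195725
|P − Q| = √((-20.381840 − -41.886)² + (7.195725 − 29.820)²) = 31.213566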